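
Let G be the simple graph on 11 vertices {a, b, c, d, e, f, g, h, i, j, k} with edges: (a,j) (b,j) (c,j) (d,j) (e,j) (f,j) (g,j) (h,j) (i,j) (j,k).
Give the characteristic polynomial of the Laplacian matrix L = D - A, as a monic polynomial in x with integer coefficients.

With the vertex order [a, b, c, d, e, f, g, h, i, j, k], the degrees are [1, 1, 1, 1, 1, 1, 1, 1, 1, 10, 1], giving D = diag(1, 1, 1, 1, 1, 1, 1, 1, 1, 10, 1) and L = D - A. Computing det(xI - L) by cofactor expansion (or equivalently via sum-over-permutations) gives x^11 - 20x^10 + 135x^9 - 480x^8 + 1050x^7 - 1512x^6 + 1470x^5 - 960x^4 + 405x^3 - 100x^2 + 11x. The coefficient of x^10 equals -trace(L) = -20, matching the sum of degrees. The eigenvalues sum to 20, which equals trace(L) = 2|E|.

x^11 - 20x^10 + 135x^9 - 480x^8 + 1050x^7 - 1512x^6 + 1470x^5 - 960x^4 + 405x^3 - 100x^2 + 11x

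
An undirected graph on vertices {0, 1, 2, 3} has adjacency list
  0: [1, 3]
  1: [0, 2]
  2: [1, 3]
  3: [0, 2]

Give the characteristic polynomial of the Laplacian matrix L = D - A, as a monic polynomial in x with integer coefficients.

x^4 - 8x^3 + 20x^2 - 16x

Each diagonal entry of L is the vertex degree and each off-diagonal entry is -1 where an edge is present, 0 otherwise; in the order [0, 1, 2, 3] the diagonal is [2, 2, 2, 2]. Computing det(xI - L) by cofactor expansion (or equivalently via sum-over-permutations) gives x^4 - 8x^3 + 20x^2 - 16x. The constant term is 0 because L is singular (the all-ones vector lies in its kernel).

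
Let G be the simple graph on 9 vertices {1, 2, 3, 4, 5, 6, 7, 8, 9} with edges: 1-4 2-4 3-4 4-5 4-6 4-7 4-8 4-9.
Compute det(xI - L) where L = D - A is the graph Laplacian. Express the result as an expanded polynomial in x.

Each diagonal entry of L is the vertex degree and each off-diagonal entry is -1 where an edge is present, 0 otherwise; in the order [1, 2, 3, 4, 5, 6, 7, 8, 9] the diagonal is [1, 1, 1, 8, 1, 1, 1, 1, 1]. The eigenvalues of L are [0, 1, 1, 1, 1, 1, 1, 1, 9]; the characteristic polynomial is the product of (x - lambda_i), which multiplies out to x^9 - 16x^8 + 84x^7 - 224x^6 + 350x^5 - 336x^4 + 196x^3 - 64x^2 + 9x. The constant term is 0 because L is singular (the all-ones vector lies in its kernel). The eigenvalues sum to 16, which equals trace(L) = 2|E|.

x^9 - 16x^8 + 84x^7 - 224x^6 + 350x^5 - 336x^4 + 196x^3 - 64x^2 + 9x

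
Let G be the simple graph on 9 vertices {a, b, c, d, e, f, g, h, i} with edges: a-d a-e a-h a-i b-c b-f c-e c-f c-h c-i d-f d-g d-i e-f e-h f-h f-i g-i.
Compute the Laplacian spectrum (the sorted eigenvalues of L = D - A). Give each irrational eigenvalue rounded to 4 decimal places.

Each diagonal entry of L is the vertex degree and each off-diagonal entry is -1 where an edge is present, 0 otherwise; in the order [a, b, c, d, e, f, g, h, i] the diagonal is [4, 2, 5, 4, 4, 6, 2, 4, 5]. Since every row of L sums to 0, the all-ones vector is in the kernel and 0 is an eigenvalue. The single zero eigenvalue shows the graph is connected. There is one zero in the spectrum, matching the 1 component.

[0, 1.3088, 2, 3.6667, 4.5773, 5, 5.2280, 6.6269, 7.5923]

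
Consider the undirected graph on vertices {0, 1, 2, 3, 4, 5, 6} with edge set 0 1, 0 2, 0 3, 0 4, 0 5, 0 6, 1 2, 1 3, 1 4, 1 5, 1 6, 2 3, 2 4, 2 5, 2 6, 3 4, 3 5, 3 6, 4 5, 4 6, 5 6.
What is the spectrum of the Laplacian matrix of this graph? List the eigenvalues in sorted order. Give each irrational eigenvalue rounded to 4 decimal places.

[0, 7, 7, 7, 7, 7, 7]

With the vertex order [0, 1, 2, 3, 4, 5, 6], the degrees are [6, 6, 6, 6, 6, 6, 6], giving D = diag(6, 6, 6, 6, 6, 6, 6) and L = D - A. L is symmetric positive semidefinite, so every eigenvalue is real and nonnegative. The single zero eigenvalue shows the graph is connected.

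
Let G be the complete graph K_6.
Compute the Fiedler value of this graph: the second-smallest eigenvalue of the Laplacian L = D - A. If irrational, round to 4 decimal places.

6

The graph has 6 vertices and degree multiset [5, 5, 5, 5, 5, 5]; D is the diagonal matrix of degrees and L = D - A. The smallest Laplacian eigenvalue is always 0. The next one, lambda_2 = 6, measures how hard the graph is to disconnect: larger values mean better connectivity. The largest eigenvalue, 6, is at most the vertex count 6. The eigenvalues sum to 30, which equals trace(L) = 2|E|.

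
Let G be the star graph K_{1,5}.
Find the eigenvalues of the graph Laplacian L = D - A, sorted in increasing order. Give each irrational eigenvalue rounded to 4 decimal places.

[0, 1, 1, 1, 1, 6]

The graph has 6 vertices and degree multiset [5, 1, 1, 1, 1, 1]; D is the diagonal matrix of degrees and L = D - A. Since every row of L sums to 0, the all-ones vector is in the kernel and 0 is an eigenvalue.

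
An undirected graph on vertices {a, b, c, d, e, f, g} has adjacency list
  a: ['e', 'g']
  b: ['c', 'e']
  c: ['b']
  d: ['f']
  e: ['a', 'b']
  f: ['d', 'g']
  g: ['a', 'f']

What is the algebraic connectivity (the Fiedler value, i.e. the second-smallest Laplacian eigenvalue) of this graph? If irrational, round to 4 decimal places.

0.1981

Reading degrees in the order [a, b, c, d, e, f, g] gives [2, 2, 1, 1, 2, 2, 2]; set D = diag(2, 2, 1, 1, 2, 2, 2) and form L = D - A. The smallest Laplacian eigenvalue is always 0. The next one, lambda_2 = 0.1981, measures how hard the graph is to disconnect: larger values mean better connectivity.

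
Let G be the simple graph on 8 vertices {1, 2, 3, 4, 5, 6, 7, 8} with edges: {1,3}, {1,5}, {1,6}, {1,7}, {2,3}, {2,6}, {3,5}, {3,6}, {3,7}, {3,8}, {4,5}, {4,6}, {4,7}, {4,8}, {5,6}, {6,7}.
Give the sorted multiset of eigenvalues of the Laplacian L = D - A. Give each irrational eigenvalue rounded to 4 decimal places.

[0, 1.7244, 2.1433, 4, 4, 5.8116, 6.9184, 7.4023]

Reading degrees in the order [1, 2, 3, 4, 5, 6, 7, 8] gives [4, 2, 6, 4, 4, 6, 4, 2]; set D = diag(4, 2, 6, 4, 4, 6, 4, 2) and form L = D - A. The multiplicity of 0 as a Laplacian eigenvalue equals the number of connected components. The single zero eigenvalue shows the graph is connected. The eigenvalues sum to 32, which equals trace(L) = 2|E|.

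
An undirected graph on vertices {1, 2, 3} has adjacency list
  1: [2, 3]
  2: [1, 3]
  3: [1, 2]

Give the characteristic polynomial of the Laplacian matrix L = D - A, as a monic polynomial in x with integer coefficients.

x^3 - 6x^2 + 9x

Reading degrees in the order [1, 2, 3] gives [2, 2, 2]; set D = diag(2, 2, 2) and form L = D - A. L has integer entries, so p(x) = det(xI - L) has integer coefficients. Expanding the determinant yields x^3 - 6x^2 + 9x. The coefficient of x^2 equals -trace(L) = -6, matching the sum of degrees. The largest eigenvalue, 3, is at most the vertex count 3. There is one zero in the spectrum, matching the 1 component.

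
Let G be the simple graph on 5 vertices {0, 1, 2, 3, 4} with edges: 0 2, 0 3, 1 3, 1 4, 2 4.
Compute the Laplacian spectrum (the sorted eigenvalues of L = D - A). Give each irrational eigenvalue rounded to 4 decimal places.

Reading degrees in the order [0, 1, 2, 3, 4] gives [2, 2, 2, 2, 2]; set D = diag(2, 2, 2, 2, 2) and form L = D - A. L is symmetric positive semidefinite, so every eigenvalue is real and nonnegative. The single zero eigenvalue shows the graph is connected. The largest eigenvalue, 3.6180, is at most the vertex count 5. By the matrix-tree theorem the graph has (1/5) * product of the nonzero eigenvalues = 5 spanning trees.

[0, 1.3820, 1.3820, 3.6180, 3.6180]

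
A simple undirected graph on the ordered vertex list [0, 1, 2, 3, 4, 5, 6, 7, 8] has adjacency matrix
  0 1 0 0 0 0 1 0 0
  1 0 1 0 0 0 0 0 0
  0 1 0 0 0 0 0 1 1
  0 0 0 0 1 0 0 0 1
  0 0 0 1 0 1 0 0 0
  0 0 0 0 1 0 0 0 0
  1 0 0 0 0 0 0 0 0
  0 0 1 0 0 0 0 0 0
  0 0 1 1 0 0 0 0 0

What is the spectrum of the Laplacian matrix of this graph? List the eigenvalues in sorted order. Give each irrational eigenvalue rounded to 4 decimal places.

[0, 0.1506, 0.4266, 1, 1.4229, 2.1724, 3, 3.4576, 4.3699]

Reading degrees in the order [0, 1, 2, 3, 4, 5, 6, 7, 8] gives [2, 2, 3, 2, 2, 1, 1, 1, 2]; set D = diag(2, 2, 3, 2, 2, 1, 1, 1, 2) and form L = D - A. The multiplicity of 0 as a Laplacian eigenvalue equals the number of connected components. The eigenvalues sum to 16, which equals trace(L) = 2|E|.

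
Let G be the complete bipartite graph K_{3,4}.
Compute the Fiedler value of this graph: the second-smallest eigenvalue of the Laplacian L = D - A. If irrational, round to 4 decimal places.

3

The graph has 7 vertices and degree multiset [4, 4, 4, 3, 3, 3, 3]; D is the diagonal matrix of degrees and L = D - A. The smallest Laplacian eigenvalue is always 0. The next one, lambda_2 = 3, measures how hard the graph is to disconnect: larger values mean better connectivity. There is one zero in the spectrum, matching the 1 component. The largest eigenvalue, 7, is at most the vertex count 7.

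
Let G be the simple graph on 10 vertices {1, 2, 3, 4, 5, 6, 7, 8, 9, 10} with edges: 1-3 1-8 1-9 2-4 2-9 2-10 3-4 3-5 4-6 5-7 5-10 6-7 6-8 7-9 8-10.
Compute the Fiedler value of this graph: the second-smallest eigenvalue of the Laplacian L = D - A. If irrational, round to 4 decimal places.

Reading degrees in the order [1, 2, 3, 4, 5, 6, 7, 8, 9, 10] gives [3, 3, 3, 3, 3, 3, 3, 3, 3, 3]; set D = diag(3, 3, 3, 3, 3, 3, 3, 3, 3, 3) and form L = D - A. The smallest Laplacian eigenvalue is always 0. The next one, lambda_2 = 2, measures how hard the graph is to disconnect: larger values mean better connectivity. The largest eigenvalue, 5, is at most the vertex count 10.

2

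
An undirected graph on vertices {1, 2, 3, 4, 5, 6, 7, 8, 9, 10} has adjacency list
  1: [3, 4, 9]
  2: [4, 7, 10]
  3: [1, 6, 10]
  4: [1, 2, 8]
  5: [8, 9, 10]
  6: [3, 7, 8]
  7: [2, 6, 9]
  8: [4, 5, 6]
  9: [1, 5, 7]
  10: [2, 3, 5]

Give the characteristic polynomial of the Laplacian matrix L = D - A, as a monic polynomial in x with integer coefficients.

Each diagonal entry of L is the vertex degree and each off-diagonal entry is -1 where an edge is present, 0 otherwise; in the order [1, 2, 3, 4, 5, 6, 7, 8, 9, 10] the diagonal is [3, 3, 3, 3, 3, 3, 3, 3, 3, 3]. Computing det(xI - L) by cofactor expansion (or equivalently via sum-over-permutations) gives x^10 - 30x^9 + 390x^8 - 2880x^7 + 13305x^6 - 39882x^5 + 77640x^4 - 94800x^3 + 66000x^2 - 20000x. The constant term is 0 because L is singular (the all-ones vector lies in its kernel). The eigenvalues sum to 30, which equals trace(L) = 2|E|.

x^10 - 30x^9 + 390x^8 - 2880x^7 + 13305x^6 - 39882x^5 + 77640x^4 - 94800x^3 + 66000x^2 - 20000x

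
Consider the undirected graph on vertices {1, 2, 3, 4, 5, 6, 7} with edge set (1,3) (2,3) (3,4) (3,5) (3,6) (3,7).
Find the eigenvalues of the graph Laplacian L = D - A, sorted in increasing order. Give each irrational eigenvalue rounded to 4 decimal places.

[0, 1, 1, 1, 1, 1, 7]

Reading degrees in the order [1, 2, 3, 4, 5, 6, 7] gives [1, 1, 6, 1, 1, 1, 1]; set D = diag(1, 1, 6, 1, 1, 1, 1) and form L = D - A. The multiplicity of 0 as a Laplacian eigenvalue equals the number of connected components. The eigenvalues sum to 12, which equals trace(L) = 2|E|.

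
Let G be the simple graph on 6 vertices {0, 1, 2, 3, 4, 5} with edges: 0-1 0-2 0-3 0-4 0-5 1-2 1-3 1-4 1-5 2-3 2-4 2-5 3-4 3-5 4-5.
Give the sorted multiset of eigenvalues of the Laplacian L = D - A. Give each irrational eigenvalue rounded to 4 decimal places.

[0, 6, 6, 6, 6, 6]

Each diagonal entry of L is the vertex degree and each off-diagonal entry is -1 where an edge is present, 0 otherwise; in the order [0, 1, 2, 3, 4, 5] the diagonal is [5, 5, 5, 5, 5, 5]. Diagonalising L (or applying a numerical eigensolver to the 6x6 matrix) gives the spectrum above. By the matrix-tree theorem the graph has (1/6) * product of the nonzero eigenvalues = 1296 spanning trees.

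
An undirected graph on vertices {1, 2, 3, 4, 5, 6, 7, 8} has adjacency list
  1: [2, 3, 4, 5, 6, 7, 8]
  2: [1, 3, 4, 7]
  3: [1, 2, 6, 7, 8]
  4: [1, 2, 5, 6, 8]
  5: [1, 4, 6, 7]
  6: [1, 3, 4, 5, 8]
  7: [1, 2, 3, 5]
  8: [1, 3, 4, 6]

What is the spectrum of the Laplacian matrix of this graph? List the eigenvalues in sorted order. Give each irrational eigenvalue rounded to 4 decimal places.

[0, 3.0681, 3.5858, 4.4824, 5.5176, 6.4142, 6.9319, 8]

Reading degrees in the order [1, 2, 3, 4, 5, 6, 7, 8] gives [7, 4, 5, 5, 4, 5, 4, 4]; set D = diag(7, 4, 5, 5, 4, 5, 4, 4) and form L = D - A. L is symmetric positive semidefinite, so every eigenvalue is real and nonnegative. The single zero eigenvalue shows the graph is connected. There is one zero in the spectrum, matching the 1 component.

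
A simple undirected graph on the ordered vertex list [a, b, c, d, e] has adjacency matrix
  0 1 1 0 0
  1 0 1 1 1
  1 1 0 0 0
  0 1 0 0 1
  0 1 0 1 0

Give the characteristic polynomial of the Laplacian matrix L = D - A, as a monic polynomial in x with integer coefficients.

x^5 - 12x^4 + 50x^3 - 84x^2 + 45x

With the vertex order [a, b, c, d, e], the degrees are [2, 4, 2, 2, 2], giving D = diag(2, 4, 2, 2, 2) and L = D - A. The eigenvalues of L are [0, 1, 3, 3, 5]; the characteristic polynomial is the product of (x - lambda_i), which multiplies out to x^5 - 12x^4 + 50x^3 - 84x^2 + 45x. Since p(0) = det(-L) = 0, x divides p(x). There is one zero in the spectrum, matching the 1 component.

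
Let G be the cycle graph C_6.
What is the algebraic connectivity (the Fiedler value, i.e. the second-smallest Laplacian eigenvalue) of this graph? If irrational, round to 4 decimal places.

1

The graph has 6 vertices and degree multiset [2, 2, 2, 2, 2, 2]; D is the diagonal matrix of degrees and L = D - A. The smallest Laplacian eigenvalue is always 0. The next one, lambda_2 = 1, measures how hard the graph is to disconnect: larger values mean better connectivity. The eigenvalues sum to 12, which equals trace(L) = 2|E|. By the matrix-tree theorem the graph has (1/6) * product of the nonzero eigenvalues = 6 spanning trees.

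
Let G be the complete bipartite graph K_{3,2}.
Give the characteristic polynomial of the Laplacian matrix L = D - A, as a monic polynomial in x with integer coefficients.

The graph has 5 vertices and degree multiset [3, 3, 2, 2, 2]; D is the diagonal matrix of degrees and L = D - A. L has integer entries, so p(x) = det(xI - L) has integer coefficients. Expanding the determinant yields x^5 - 12x^4 + 51x^3 - 92x^2 + 60x. The constant term is 0 because L is singular (the all-ones vector lies in its kernel). There is one zero in the spectrum, matching the 1 component. The eigenvalues sum to 12, which equals trace(L) = 2|E|.

x^5 - 12x^4 + 51x^3 - 92x^2 + 60x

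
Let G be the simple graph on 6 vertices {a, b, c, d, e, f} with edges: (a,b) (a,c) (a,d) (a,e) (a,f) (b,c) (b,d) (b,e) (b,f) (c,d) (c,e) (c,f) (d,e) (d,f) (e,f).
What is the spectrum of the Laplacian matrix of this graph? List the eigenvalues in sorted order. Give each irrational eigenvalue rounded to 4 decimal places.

With the vertex order [a, b, c, d, e, f], the degrees are [5, 5, 5, 5, 5, 5], giving D = diag(5, 5, 5, 5, 5, 5) and L = D - A. Since every row of L sums to 0, the all-ones vector is in the kernel and 0 is an eigenvalue. The single zero eigenvalue shows the graph is connected. There is one zero in the spectrum, matching the 1 component.

[0, 6, 6, 6, 6, 6]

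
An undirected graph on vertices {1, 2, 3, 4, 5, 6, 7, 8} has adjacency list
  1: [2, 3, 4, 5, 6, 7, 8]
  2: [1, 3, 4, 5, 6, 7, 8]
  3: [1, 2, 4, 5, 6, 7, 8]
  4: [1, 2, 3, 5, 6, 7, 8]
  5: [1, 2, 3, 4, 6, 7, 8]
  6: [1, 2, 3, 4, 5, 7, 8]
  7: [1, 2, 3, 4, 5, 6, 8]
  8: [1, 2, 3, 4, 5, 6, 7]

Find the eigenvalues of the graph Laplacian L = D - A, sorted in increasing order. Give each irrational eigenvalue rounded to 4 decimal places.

[0, 8, 8, 8, 8, 8, 8, 8]

Reading degrees in the order [1, 2, 3, 4, 5, 6, 7, 8] gives [7, 7, 7, 7, 7, 7, 7, 7]; set D = diag(7, 7, 7, 7, 7, 7, 7, 7) and form L = D - A. Since every row of L sums to 0, the all-ones vector is in the kernel and 0 is an eigenvalue. The largest eigenvalue, 8, is at most the vertex count 8.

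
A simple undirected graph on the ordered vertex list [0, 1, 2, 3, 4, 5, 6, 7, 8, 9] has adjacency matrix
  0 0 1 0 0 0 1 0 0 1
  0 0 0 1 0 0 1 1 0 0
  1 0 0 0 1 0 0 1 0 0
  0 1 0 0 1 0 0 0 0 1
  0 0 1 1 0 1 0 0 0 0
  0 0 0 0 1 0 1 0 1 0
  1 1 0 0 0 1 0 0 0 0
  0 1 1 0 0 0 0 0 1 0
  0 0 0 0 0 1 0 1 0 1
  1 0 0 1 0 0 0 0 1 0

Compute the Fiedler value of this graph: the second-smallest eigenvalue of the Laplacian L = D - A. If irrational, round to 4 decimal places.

2

With the vertex order [0, 1, 2, 3, 4, 5, 6, 7, 8, 9], the degrees are [3, 3, 3, 3, 3, 3, 3, 3, 3, 3], giving D = diag(3, 3, 3, 3, 3, 3, 3, 3, 3, 3) and L = D - A. Computing the eigenvalues of L and sorting gives [0, 2, 2, 2, 2, 2, 5, 5, 5, 5]. The Fiedler value lambda_2 = 2 is strictly positive, so the graph is connected.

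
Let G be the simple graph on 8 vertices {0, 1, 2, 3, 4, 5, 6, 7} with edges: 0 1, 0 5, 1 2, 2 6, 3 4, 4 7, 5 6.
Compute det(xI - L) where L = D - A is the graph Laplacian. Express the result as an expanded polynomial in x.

Each diagonal entry of L is the vertex degree and each off-diagonal entry is -1 where an edge is present, 0 otherwise; in the order [0, 1, 2, 3, 4, 5, 6, 7] the diagonal is [2, 2, 2, 1, 2, 2, 2, 1]. Computing det(xI - L) by cofactor expansion (or equivalently via sum-over-permutations) gives x^8 - 14x^7 + 78x^6 - 220x^5 + 330x^4 - 250x^3 + 75x^2. Since p(0) = det(-L) = 0, x divides p(x). There are 2 zeros in the spectrum, matching the 2 components.

x^8 - 14x^7 + 78x^6 - 220x^5 + 330x^4 - 250x^3 + 75x^2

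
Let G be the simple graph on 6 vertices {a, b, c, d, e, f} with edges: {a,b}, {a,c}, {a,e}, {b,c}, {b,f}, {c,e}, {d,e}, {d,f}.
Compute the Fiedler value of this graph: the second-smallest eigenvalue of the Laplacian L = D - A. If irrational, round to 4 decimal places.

1.2679

Reading degrees in the order [a, b, c, d, e, f] gives [3, 3, 3, 2, 3, 2]; set D = diag(3, 3, 3, 2, 3, 2) and form L = D - A. Computing the eigenvalues of L and sorting gives [0, 1.2679, 2, 4, 4, 4.7321]. The Fiedler value lambda_2 = 1.2679 is strictly positive, so the graph is connected. There is one zero in the spectrum, matching the 1 component.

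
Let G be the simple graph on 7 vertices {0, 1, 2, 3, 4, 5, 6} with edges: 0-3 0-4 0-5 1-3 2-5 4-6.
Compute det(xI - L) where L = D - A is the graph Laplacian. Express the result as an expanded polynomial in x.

With the vertex order [0, 1, 2, 3, 4, 5, 6], the degrees are [3, 1, 1, 2, 2, 2, 1], giving D = diag(3, 1, 1, 2, 2, 2, 1) and L = D - A. Computing det(xI - L) by cofactor expansion (or equivalently via sum-over-permutations) gives x^7 - 12x^6 + 54x^5 - 114x^4 + 114x^3 - 48x^2 + 7x. Since p(0) = det(-L) = 0, x divides p(x). The eigenvalues sum to 12, which equals trace(L) = 2|E|.

x^7 - 12x^6 + 54x^5 - 114x^4 + 114x^3 - 48x^2 + 7x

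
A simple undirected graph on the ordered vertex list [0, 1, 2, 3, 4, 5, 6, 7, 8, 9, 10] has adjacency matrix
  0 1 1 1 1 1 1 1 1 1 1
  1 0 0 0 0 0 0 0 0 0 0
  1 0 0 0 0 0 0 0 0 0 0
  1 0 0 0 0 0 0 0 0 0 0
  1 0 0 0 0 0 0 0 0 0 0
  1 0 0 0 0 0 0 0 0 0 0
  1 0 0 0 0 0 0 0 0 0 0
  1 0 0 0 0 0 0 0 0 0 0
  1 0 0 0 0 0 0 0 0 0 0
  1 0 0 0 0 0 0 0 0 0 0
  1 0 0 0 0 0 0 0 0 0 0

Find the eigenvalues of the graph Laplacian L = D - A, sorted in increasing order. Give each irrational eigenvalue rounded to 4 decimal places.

With the vertex order [0, 1, 2, 3, 4, 5, 6, 7, 8, 9, 10], the degrees are [10, 1, 1, 1, 1, 1, 1, 1, 1, 1, 1], giving D = diag(10, 1, 1, 1, 1, 1, 1, 1, 1, 1, 1) and L = D - A. The multiplicity of 0 as a Laplacian eigenvalue equals the number of connected components. There is one zero in the spectrum, matching the 1 component.

[0, 1, 1, 1, 1, 1, 1, 1, 1, 1, 11]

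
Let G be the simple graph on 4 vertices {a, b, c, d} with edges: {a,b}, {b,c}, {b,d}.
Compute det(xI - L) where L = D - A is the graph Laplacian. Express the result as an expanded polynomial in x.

Each diagonal entry of L is the vertex degree and each off-diagonal entry is -1 where an edge is present, 0 otherwise; in the order [a, b, c, d] the diagonal is [1, 3, 1, 1]. Computing det(xI - L) by cofactor expansion (or equivalently via sum-over-permutations) gives x^4 - 6x^3 + 9x^2 - 4x. The coefficient of x^3 equals -trace(L) = -6, matching the sum of degrees. By the matrix-tree theorem the graph has (1/4) * product of the nonzero eigenvalues = 1 spanning tree.

x^4 - 6x^3 + 9x^2 - 4x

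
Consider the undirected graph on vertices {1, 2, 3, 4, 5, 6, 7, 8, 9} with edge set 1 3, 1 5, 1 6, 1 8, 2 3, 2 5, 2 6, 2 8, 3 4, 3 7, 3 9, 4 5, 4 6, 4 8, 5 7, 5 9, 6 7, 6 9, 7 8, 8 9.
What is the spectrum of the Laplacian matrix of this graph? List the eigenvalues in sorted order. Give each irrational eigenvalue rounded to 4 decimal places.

[0, 4, 4, 4, 4, 5, 5, 5, 9]

Each diagonal entry of L is the vertex degree and each off-diagonal entry is -1 where an edge is present, 0 otherwise; in the order [1, 2, 3, 4, 5, 6, 7, 8, 9] the diagonal is [4, 4, 5, 4, 5, 5, 4, 5, 4]. The multiplicity of 0 as a Laplacian eigenvalue equals the number of connected components. There is one zero in the spectrum, matching the 1 component. By the matrix-tree theorem the graph has (1/9) * product of the nonzero eigenvalues = 32000 spanning trees.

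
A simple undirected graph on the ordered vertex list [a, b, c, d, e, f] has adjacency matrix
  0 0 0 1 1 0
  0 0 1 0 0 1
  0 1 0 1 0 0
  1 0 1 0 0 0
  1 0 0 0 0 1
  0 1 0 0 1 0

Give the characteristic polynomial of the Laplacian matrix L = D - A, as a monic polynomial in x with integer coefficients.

Each diagonal entry of L is the vertex degree and each off-diagonal entry is -1 where an edge is present, 0 otherwise; in the order [a, b, c, d, e, f] the diagonal is [2, 2, 2, 2, 2, 2]. Computing det(xI - L) by cofactor expansion (or equivalently via sum-over-permutations) gives x^6 - 12x^5 + 54x^4 - 112x^3 + 105x^2 - 36x. The constant term is 0 because L is singular (the all-ones vector lies in its kernel).

x^6 - 12x^5 + 54x^4 - 112x^3 + 105x^2 - 36x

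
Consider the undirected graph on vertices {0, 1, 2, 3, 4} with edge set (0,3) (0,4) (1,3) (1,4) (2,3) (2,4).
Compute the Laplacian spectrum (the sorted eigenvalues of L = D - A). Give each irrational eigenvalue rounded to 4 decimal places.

With the vertex order [0, 1, 2, 3, 4], the degrees are [2, 2, 2, 3, 3], giving D = diag(2, 2, 2, 3, 3) and L = D - A. Diagonalising L (or applying a numerical eigensolver to the 5x5 matrix) gives the spectrum above. The single zero eigenvalue shows the graph is connected. There is one zero in the spectrum, matching the 1 component. By the matrix-tree theorem the graph has (1/5) * product of the nonzero eigenvalues = 12 spanning trees.

[0, 2, 2, 3, 5]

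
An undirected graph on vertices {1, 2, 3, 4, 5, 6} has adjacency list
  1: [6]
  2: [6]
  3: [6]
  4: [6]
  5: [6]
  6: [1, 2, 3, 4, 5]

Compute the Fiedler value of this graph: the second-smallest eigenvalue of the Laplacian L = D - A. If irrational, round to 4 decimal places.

With the vertex order [1, 2, 3, 4, 5, 6], the degrees are [1, 1, 1, 1, 1, 5], giving D = diag(1, 1, 1, 1, 1, 5) and L = D - A. The sorted Laplacian eigenvalues are [0, 1, 1, 1, 1, 6]; the algebraic connectivity is the second entry, 1.

1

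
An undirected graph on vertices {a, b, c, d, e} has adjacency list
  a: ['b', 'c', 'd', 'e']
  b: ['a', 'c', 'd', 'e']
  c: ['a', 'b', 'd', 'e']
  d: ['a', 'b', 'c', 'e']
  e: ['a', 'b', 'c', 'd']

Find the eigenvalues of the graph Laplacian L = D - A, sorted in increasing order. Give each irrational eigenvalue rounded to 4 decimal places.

Reading degrees in the order [a, b, c, d, e] gives [4, 4, 4, 4, 4]; set D = diag(4, 4, 4, 4, 4) and form L = D - A. The multiplicity of 0 as a Laplacian eigenvalue equals the number of connected components. The single zero eigenvalue shows the graph is connected. The largest eigenvalue, 5, is at most the vertex count 5. The eigenvalues sum to 20, which equals trace(L) = 2|E|.

[0, 5, 5, 5, 5]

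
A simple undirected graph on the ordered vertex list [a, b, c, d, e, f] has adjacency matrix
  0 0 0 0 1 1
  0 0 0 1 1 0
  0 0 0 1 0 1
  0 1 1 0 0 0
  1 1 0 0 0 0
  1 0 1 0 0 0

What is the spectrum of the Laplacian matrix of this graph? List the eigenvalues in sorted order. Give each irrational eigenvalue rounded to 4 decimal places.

[0, 1, 1, 3, 3, 4]

Each diagonal entry of L is the vertex degree and each off-diagonal entry is -1 where an edge is present, 0 otherwise; in the order [a, b, c, d, e, f] the diagonal is [2, 2, 2, 2, 2, 2]. Diagonalising L (or applying a numerical eigensolver to the 6x6 matrix) gives the spectrum above. The eigenvalues sum to 12, which equals trace(L) = 2|E|.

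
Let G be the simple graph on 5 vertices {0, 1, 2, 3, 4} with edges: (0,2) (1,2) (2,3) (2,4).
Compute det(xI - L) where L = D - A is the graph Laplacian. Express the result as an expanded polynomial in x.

x^5 - 8x^4 + 18x^3 - 16x^2 + 5x

With the vertex order [0, 1, 2, 3, 4], the degrees are [1, 1, 4, 1, 1], giving D = diag(1, 1, 4, 1, 1) and L = D - A. L has integer entries, so p(x) = det(xI - L) has integer coefficients. Expanding the determinant yields x^5 - 8x^4 + 18x^3 - 16x^2 + 5x. Since p(0) = det(-L) = 0, x divides p(x).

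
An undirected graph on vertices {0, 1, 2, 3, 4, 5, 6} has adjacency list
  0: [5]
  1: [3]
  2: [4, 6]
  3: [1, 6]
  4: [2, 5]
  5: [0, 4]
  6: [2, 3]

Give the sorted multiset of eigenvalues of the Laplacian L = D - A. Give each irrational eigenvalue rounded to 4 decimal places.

Each diagonal entry of L is the vertex degree and each off-diagonal entry is -1 where an edge is present, 0 otherwise; in the order [0, 1, 2, 3, 4, 5, 6] the diagonal is [1, 1, 2, 2, 2, 2, 2]. Since every row of L sums to 0, the all-ones vector is in the kernel and 0 is an eigenvalue. The single zero eigenvalue shows the graph is connected.

[0, 0.1981, 0.7530, 1.5550, 2.4450, 3.2470, 3.8019]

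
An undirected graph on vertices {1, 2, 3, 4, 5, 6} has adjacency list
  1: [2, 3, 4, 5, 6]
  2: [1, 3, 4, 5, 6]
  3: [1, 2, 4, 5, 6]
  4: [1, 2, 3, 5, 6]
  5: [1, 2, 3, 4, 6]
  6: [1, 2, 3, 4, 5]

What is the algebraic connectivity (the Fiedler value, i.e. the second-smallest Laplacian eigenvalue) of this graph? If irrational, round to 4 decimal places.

6

With the vertex order [1, 2, 3, 4, 5, 6], the degrees are [5, 5, 5, 5, 5, 5], giving D = diag(5, 5, 5, 5, 5, 5) and L = D - A. The smallest Laplacian eigenvalue is always 0. The next one, lambda_2 = 6, measures how hard the graph is to disconnect: larger values mean better connectivity. By the matrix-tree theorem the graph has (1/6) * product of the nonzero eigenvalues = 1296 spanning trees. There is one zero in the spectrum, matching the 1 component.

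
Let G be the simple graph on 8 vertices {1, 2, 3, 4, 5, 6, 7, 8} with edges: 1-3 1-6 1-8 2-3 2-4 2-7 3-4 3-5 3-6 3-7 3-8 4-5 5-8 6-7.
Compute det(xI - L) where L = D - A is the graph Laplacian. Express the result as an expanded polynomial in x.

With the vertex order [1, 2, 3, 4, 5, 6, 7, 8], the degrees are [3, 3, 7, 3, 3, 3, 3, 3], giving D = diag(3, 3, 7, 3, 3, 3, 3, 3) and L = D - A. Computing det(xI - L) by cofactor expansion (or equivalently via sum-over-permutations) gives x^8 - 28x^7 + 322x^6 - 1974x^5 + 6965x^4 - 14126x^3 + 15225x^2 - 6728x. The coefficient of x^7 equals -trace(L) = -28, matching the sum of degrees. By the matrix-tree theorem the graph has (1/8) * product of the nonzero eigenvalues = 841 spanning trees.

x^8 - 28x^7 + 322x^6 - 1974x^5 + 6965x^4 - 14126x^3 + 15225x^2 - 6728x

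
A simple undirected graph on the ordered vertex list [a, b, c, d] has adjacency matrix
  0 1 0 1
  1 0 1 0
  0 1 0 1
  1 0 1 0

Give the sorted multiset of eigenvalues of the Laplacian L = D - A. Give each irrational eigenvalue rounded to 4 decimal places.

[0, 2, 2, 4]

Reading degrees in the order [a, b, c, d] gives [2, 2, 2, 2]; set D = diag(2, 2, 2, 2) and form L = D - A. Since every row of L sums to 0, the all-ones vector is in the kernel and 0 is an eigenvalue. The largest eigenvalue, 4, is at most the vertex count 4.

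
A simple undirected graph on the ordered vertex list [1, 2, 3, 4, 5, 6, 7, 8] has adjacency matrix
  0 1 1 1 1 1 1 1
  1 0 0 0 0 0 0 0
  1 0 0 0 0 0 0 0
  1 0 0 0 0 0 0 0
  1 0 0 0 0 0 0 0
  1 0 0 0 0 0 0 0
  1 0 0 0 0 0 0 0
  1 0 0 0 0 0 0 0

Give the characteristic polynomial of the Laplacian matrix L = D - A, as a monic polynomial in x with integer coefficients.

x^8 - 14x^7 + 63x^6 - 140x^5 + 175x^4 - 126x^3 + 49x^2 - 8x

Reading degrees in the order [1, 2, 3, 4, 5, 6, 7, 8] gives [7, 1, 1, 1, 1, 1, 1, 1]; set D = diag(7, 1, 1, 1, 1, 1, 1, 1) and form L = D - A. L has integer entries, so p(x) = det(xI - L) has integer coefficients. Expanding the determinant yields x^8 - 14x^7 + 63x^6 - 140x^5 + 175x^4 - 126x^3 + 49x^2 - 8x. The coefficient of x^7 equals -trace(L) = -14, matching the sum of degrees. By the matrix-tree theorem the graph has (1/8) * product of the nonzero eigenvalues = 1 spanning tree. There is one zero in the spectrum, matching the 1 component.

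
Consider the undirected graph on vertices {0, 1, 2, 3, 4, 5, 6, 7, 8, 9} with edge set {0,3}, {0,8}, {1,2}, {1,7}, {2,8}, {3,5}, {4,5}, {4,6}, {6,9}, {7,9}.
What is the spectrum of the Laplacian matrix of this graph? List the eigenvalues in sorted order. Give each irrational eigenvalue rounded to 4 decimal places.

[0, 0.3820, 0.3820, 1.3820, 1.3820, 2.6180, 2.6180, 3.6180, 3.6180, 4]

Reading degrees in the order [0, 1, 2, 3, 4, 5, 6, 7, 8, 9] gives [2, 2, 2, 2, 2, 2, 2, 2, 2, 2]; set D = diag(2, 2, 2, 2, 2, 2, 2, 2, 2, 2) and form L = D - A. Since every row of L sums to 0, the all-ones vector is in the kernel and 0 is an eigenvalue. The eigenvalues sum to 20, which equals trace(L) = 2|E|. The largest eigenvalue, 4, is at most the vertex count 10.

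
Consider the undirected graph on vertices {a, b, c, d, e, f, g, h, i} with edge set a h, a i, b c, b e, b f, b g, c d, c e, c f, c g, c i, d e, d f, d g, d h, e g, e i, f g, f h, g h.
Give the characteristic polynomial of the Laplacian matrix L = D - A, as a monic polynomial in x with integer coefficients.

x^9 - 40x^8 + 684x^7 - 6510x^6 + 37568x^5 - 133924x^4 + 286105x^3 - 331952x^2 + 158256x

Reading degrees in the order [a, b, c, d, e, f, g, h, i] gives [2, 4, 6, 5, 5, 5, 6, 4, 3]; set D = diag(2, 4, 6, 5, 5, 5, 6, 4, 3) and form L = D - A. Computing det(xI - L) by cofactor expansion (or equivalently via sum-over-permutations) gives x^9 - 40x^8 + 684x^7 - 6510x^6 + 37568x^5 - 133924x^4 + 286105x^3 - 331952x^2 + 158256x. Since p(0) = det(-L) = 0, x divides p(x). The largest eigenvalue, 7.3445, is at most the vertex count 9.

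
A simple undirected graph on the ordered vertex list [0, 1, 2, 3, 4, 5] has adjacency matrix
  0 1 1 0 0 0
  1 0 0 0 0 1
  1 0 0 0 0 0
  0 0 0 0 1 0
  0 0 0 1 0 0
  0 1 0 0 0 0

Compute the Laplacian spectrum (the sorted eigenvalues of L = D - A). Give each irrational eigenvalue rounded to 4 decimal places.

[0, 0, 0.5858, 2, 2, 3.4142]

Each diagonal entry of L is the vertex degree and each off-diagonal entry is -1 where an edge is present, 0 otherwise; in the order [0, 1, 2, 3, 4, 5] the diagonal is [2, 2, 1, 1, 1, 1]. The multiplicity of 0 as a Laplacian eigenvalue equals the number of connected components. The 2 zero eigenvalues correspond to the 2 connected components. There are 2 zeros in the spectrum, matching the 2 components.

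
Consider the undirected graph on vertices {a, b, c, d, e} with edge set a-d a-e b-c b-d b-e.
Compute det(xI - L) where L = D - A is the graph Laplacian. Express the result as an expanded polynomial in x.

Each diagonal entry of L is the vertex degree and each off-diagonal entry is -1 where an edge is present, 0 otherwise; in the order [a, b, c, d, e] the diagonal is [2, 3, 1, 2, 2]. Computing det(xI - L) by cofactor expansion (or equivalently via sum-over-permutations) gives x^5 - 10x^4 + 34x^3 - 46x^2 + 20x. The constant term is 0 because L is singular (the all-ones vector lies in its kernel). The largest eigenvalue, 4.4812, is at most the vertex count 5. There is one zero in the spectrum, matching the 1 component.

x^5 - 10x^4 + 34x^3 - 46x^2 + 20x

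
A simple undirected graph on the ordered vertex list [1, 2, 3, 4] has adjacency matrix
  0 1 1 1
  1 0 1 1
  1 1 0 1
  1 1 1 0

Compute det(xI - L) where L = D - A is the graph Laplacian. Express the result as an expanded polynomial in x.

x^4 - 12x^3 + 48x^2 - 64x

Reading degrees in the order [1, 2, 3, 4] gives [3, 3, 3, 3]; set D = diag(3, 3, 3, 3) and form L = D - A. L has integer entries, so p(x) = det(xI - L) has integer coefficients. Expanding the determinant yields x^4 - 12x^3 + 48x^2 - 64x. The constant term is 0 because L is singular (the all-ones vector lies in its kernel).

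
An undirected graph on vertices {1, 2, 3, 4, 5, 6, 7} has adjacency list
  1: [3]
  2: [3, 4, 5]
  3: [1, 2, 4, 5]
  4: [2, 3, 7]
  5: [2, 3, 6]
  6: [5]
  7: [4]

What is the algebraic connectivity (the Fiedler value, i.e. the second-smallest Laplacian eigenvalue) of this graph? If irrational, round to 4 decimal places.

Reading degrees in the order [1, 2, 3, 4, 5, 6, 7] gives [1, 3, 4, 3, 3, 1, 1]; set D = diag(1, 3, 4, 3, 3, 1, 1) and form L = D - A. Computing the eigenvalues of L and sorting gives [0, 0.5858, 0.7639, 1.5858, 3.4142, 4.4142, 5.2361]. The Fiedler value lambda_2 = 0.5858 is strictly positive, so the graph is connected. The largest eigenvalue, 5.2361, is at most the vertex count 7.

0.5858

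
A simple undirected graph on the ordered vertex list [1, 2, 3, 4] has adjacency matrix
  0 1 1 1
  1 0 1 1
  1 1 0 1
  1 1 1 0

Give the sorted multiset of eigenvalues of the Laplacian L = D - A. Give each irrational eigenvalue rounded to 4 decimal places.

Reading degrees in the order [1, 2, 3, 4] gives [3, 3, 3, 3]; set D = diag(3, 3, 3, 3) and form L = D - A. Diagonalising L (or applying a numerical eigensolver to the 4x4 matrix) gives the spectrum above. The single zero eigenvalue shows the graph is connected.

[0, 4, 4, 4]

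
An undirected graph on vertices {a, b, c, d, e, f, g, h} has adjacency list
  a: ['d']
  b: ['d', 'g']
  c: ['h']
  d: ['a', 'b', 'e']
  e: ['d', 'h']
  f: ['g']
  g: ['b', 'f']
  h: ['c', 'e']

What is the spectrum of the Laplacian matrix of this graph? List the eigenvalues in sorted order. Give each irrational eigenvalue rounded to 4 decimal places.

[0, 0.1981, 0.4915, 1.3204, 1.5550, 2.8258, 3.2470, 4.3623]

Each diagonal entry of L is the vertex degree and each off-diagonal entry is -1 where an edge is present, 0 otherwise; in the order [a, b, c, d, e, f, g, h] the diagonal is [1, 2, 1, 3, 2, 1, 2, 2]. Diagonalising L (or applying a numerical eigensolver to the 8x8 matrix) gives the spectrum above. The single zero eigenvalue shows the graph is connected. The eigenvalues sum to 14, which equals trace(L) = 2|E|. By the matrix-tree theorem the graph has (1/8) * product of the nonzero eigenvalues = 1 spanning tree.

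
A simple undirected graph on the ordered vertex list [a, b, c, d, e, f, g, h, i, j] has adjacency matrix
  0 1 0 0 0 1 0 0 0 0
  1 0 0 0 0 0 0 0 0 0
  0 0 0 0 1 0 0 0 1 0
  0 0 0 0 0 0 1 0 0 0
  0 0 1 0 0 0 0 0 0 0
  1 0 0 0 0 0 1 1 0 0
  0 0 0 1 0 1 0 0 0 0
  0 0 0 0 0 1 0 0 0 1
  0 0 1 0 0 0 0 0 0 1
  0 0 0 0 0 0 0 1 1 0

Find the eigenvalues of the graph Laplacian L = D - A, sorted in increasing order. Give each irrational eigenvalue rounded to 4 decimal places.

With the vertex order [a, b, c, d, e, f, g, h, i, j], the degrees are [2, 1, 2, 1, 1, 3, 2, 2, 2, 2], giving D = diag(2, 1, 2, 1, 1, 3, 2, 2, 2, 2) and L = D - A. Diagonalising L (or applying a numerical eigensolver to the 10x10 matrix) gives the spectrum above. There is one zero in the spectrum, matching the 1 component. The eigenvalues sum to 18, which equals trace(L) = 2|E|.

[0, 0.1277, 0.3820, 0.6297, 1.3820, 2, 2.6180, 2.7968, 3.6180, 4.4458]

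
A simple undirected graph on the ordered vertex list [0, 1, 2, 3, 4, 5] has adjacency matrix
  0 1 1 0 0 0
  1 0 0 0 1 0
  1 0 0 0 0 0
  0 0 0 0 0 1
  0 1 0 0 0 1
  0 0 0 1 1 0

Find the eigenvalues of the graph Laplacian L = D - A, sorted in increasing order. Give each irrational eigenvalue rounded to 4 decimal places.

[0, 0.2679, 1, 2, 3, 3.7321]

Each diagonal entry of L is the vertex degree and each off-diagonal entry is -1 where an edge is present, 0 otherwise; in the order [0, 1, 2, 3, 4, 5] the diagonal is [2, 2, 1, 1, 2, 2]. Diagonalising L (or applying a numerical eigensolver to the 6x6 matrix) gives the spectrum above. By the matrix-tree theorem the graph has (1/6) * product of the nonzero eigenvalues = 1 spanning tree. The eigenvalues sum to 10, which equals trace(L) = 2|E|.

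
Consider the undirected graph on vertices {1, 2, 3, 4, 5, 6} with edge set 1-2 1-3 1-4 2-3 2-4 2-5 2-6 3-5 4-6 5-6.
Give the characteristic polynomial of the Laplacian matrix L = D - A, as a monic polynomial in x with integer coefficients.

x^6 - 20x^5 + 155x^4 - 580x^3 + 1045x^2 - 726x

With the vertex order [1, 2, 3, 4, 5, 6], the degrees are [3, 5, 3, 3, 3, 3], giving D = diag(3, 5, 3, 3, 3, 3) and L = D - A. L has integer entries, so p(x) = det(xI - L) has integer coefficients. Expanding the determinant yields x^6 - 20x^5 + 155x^4 - 580x^3 + 1045x^2 - 726x. The coefficient of x^5 equals -trace(L) = -20, matching the sum of degrees. By the matrix-tree theorem the graph has (1/6) * product of the nonzero eigenvalues = 121 spanning trees.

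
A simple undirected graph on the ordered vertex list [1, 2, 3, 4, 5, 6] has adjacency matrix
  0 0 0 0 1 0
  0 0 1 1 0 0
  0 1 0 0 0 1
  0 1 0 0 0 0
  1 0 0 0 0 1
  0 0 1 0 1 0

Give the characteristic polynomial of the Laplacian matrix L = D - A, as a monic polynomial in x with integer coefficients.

Each diagonal entry of L is the vertex degree and each off-diagonal entry is -1 where an edge is present, 0 otherwise; in the order [1, 2, 3, 4, 5, 6] the diagonal is [1, 2, 2, 1, 2, 2]. Computing det(xI - L) by cofactor expansion (or equivalently via sum-over-permutations) gives x^6 - 10x^5 + 36x^4 - 56x^3 + 35x^2 - 6x. Since p(0) = det(-L) = 0, x divides p(x).

x^6 - 10x^5 + 36x^4 - 56x^3 + 35x^2 - 6x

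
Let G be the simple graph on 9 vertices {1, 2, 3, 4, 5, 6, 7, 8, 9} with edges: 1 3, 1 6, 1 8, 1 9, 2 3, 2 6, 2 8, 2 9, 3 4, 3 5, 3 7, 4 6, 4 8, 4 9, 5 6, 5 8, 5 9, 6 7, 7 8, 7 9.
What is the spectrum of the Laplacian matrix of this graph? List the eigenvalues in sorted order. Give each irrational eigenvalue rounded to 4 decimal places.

With the vertex order [1, 2, 3, 4, 5, 6, 7, 8, 9], the degrees are [4, 4, 5, 4, 4, 5, 4, 5, 5], giving D = diag(4, 4, 5, 4, 4, 5, 4, 5, 5) and L = D - A. Since every row of L sums to 0, the all-ones vector is in the kernel and 0 is an eigenvalue.

[0, 4, 4, 4, 4, 5, 5, 5, 9]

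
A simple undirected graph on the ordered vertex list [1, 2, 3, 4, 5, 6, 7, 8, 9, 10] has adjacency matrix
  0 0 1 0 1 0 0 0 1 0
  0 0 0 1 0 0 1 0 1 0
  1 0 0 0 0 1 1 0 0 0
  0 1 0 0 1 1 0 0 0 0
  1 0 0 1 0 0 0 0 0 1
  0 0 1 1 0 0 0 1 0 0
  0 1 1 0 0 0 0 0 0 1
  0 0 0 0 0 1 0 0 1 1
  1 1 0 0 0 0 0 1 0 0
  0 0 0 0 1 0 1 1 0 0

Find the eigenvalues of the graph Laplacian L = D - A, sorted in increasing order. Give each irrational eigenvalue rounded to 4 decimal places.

[0, 2, 2, 2, 2, 2, 5, 5, 5, 5]

Reading degrees in the order [1, 2, 3, 4, 5, 6, 7, 8, 9, 10] gives [3, 3, 3, 3, 3, 3, 3, 3, 3, 3]; set D = diag(3, 3, 3, 3, 3, 3, 3, 3, 3, 3) and form L = D - A. L is symmetric positive semidefinite, so every eigenvalue is real and nonnegative. By the matrix-tree theorem the graph has (1/10) * product of the nonzero eigenvalues = 2000 spanning trees.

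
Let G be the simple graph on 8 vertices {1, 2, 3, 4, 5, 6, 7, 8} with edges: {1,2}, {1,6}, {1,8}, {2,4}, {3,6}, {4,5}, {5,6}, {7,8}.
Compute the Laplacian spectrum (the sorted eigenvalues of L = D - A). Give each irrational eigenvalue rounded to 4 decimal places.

With the vertex order [1, 2, 3, 4, 5, 6, 7, 8], the degrees are [3, 2, 1, 2, 2, 3, 1, 2], giving D = diag(3, 2, 1, 2, 2, 3, 1, 2) and L = D - A. Since every row of L sums to 0, the all-ones vector is in the kernel and 0 is an eigenvalue. The single zero eigenvalue shows the graph is connected. The largest eigenvalue, 4.7110, is at most the vertex count 8.

[0, 0.3547, 0.7089, 1.5498, 2, 2.8407, 3.8349, 4.7110]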